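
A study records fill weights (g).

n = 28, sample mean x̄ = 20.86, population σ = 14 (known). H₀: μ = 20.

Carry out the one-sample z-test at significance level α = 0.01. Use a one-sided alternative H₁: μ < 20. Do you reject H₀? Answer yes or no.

SE = σ/√n = 14/√28 = 2.6458
z = (x̄−μ₀)/SE = (20.86−20)/2.6458 = 0.3250
p-value (one-sided, H₁ less) = 0.62743
At α=0.01: p ≥ α → fail to reject H₀

reject H₀: no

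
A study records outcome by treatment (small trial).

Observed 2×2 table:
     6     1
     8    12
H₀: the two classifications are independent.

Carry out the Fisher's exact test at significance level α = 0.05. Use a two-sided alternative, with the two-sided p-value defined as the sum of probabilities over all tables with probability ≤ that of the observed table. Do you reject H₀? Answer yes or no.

Margins: r₁=7, r₂=20, c₁=14, c₂=13, n=27
p_obs = C(7,6)·C(20,8)/C(27,14); sum pmf over tables with pmf ≤ p_obs
p-value (two-sided) = 0.07681
At α=0.05: p ≥ α → fail to reject H₀

reject H₀: no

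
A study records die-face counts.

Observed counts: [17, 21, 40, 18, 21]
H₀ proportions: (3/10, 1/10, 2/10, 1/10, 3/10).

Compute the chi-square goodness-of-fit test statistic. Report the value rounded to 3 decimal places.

n = 117; E_i = n·p_i = [35.10, 11.70, 23.40, 11.70, 35.10]
χ² = (17−35.10)²/35.10 + (21−11.70)²/11.70 + (40−23.40)²/23.40 + (18−11.70)²/11.70 + (21−35.10)²/35.10 = 37.5584
df = 4

test statistic = 37.558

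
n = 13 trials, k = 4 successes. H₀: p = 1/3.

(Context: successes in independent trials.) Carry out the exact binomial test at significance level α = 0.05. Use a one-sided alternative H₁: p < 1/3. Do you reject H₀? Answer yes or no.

Exact binomial: n=13, k=4, p₀=1/3=0.3333
P(X≤4) from Σ C(n,i)·p₀^i·(1−p₀)^(n−i)
p-value (one-sided, H₁ less) = 0.55204
At α=0.05: p ≥ α → fail to reject H₀

reject H₀: no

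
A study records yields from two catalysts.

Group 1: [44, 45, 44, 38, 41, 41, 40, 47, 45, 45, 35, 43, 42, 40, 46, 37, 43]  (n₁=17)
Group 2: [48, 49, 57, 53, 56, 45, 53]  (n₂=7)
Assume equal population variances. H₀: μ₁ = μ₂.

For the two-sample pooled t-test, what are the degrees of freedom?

df = n₁ + n₂ − 2 = 17 + 7 − 2 = 22

degrees of freedom = 22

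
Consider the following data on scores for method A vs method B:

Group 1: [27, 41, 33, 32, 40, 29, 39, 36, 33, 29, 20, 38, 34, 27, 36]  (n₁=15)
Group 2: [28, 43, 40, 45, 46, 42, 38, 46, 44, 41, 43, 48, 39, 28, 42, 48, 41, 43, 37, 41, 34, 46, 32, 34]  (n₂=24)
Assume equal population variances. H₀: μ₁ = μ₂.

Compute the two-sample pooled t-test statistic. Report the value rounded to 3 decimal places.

test statistic = -3.943

x̄₁=32.933, s₁=5.775, n₁=15
x̄₂=40.375, s₂=5.709, n₂=24
s_p² = [14·5.775² + 23·5.709²]/37 = 32.8800
SE = √(s_p²·(1/15+1/24)) = 1.8873
t = (32.933−40.375)/1.8873 = -3.9430
df = 37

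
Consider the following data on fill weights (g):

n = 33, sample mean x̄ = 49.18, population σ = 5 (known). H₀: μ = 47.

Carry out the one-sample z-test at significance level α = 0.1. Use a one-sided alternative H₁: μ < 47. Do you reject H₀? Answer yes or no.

reject H₀: no

SE = σ/√n = 5/√33 = 0.8704
z = (x̄−μ₀)/SE = (49.18−47)/0.8704 = 2.5046
p-value (one-sided, H₁ less) = 0.99387
At α=0.1: p ≥ α → fail to reject H₀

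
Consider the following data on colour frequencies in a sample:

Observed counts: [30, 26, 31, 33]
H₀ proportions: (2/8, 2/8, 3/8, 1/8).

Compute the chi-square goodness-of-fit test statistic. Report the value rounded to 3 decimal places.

n = 120; E_i = n·p_i = [30.00, 30.00, 45.00, 15.00]
χ² = (30−30.00)²/30.00 + (26−30.00)²/30.00 + (31−45.00)²/45.00 + (33−15.00)²/15.00 = 26.4889
df = 3

test statistic = 26.489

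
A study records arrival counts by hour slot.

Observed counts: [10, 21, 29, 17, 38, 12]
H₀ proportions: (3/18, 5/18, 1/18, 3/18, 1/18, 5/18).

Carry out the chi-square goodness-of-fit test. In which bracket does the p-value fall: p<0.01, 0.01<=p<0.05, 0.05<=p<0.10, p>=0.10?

n = 127; E_i = n·p_i = [21.17, 35.28, 7.06, 21.17, 7.06, 35.28]
χ² = (10−21.17)²/21.17 + (21−35.28)²/35.28 + (29−7.06)²/7.06 + (17−21.17)²/21.17 + (38−7.06)²/7.06 + (12−35.28)²/35.28 = 231.8189
df = 5
p-value (upper-tail) = 0.00000
→ bracket: p<0.01

p-value bracket: p<0.01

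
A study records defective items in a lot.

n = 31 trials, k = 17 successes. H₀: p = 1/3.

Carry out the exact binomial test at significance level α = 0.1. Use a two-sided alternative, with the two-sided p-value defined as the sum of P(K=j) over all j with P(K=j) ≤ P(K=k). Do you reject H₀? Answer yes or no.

reject H₀: yes

Exact binomial: n=31, k=17, p₀=1/3=0.3333
P(X=j) = C(n,j)·p₀^j·(1−p₀)^(n−j); p = Σ P(X=j) over j with P(X=j) ≤ P(X=17)
p-value (two-sided) = 0.02033
At α=0.1: p < α → reject H₀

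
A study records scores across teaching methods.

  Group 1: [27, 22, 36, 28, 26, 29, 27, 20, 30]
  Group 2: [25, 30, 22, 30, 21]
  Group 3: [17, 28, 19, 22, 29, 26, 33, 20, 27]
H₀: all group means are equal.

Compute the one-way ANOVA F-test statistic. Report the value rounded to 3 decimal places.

test statistic = 0.689

Group means [27.22, 25.60, 24.56], grand mean 25.826
SSB = Σnᵢ(x̄ᵢ−x̄)² = 32.327; SSW = ΣΣ(x−x̄ᵢ)² = 468.978
MSB = 32.327/2 = 16.1633; MSW = 468.978/20 = 23.4489
F = MSB/MSW = 0.6893
df = (2, 20)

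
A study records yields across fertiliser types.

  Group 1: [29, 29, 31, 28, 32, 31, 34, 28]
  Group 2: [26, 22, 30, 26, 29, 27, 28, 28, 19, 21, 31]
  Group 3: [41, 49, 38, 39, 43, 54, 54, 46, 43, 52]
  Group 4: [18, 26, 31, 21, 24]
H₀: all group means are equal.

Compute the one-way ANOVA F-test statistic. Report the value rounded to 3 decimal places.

test statistic = 43.617

Group means [30.25, 26.09, 45.90, 24.00], grand mean 32.588
SSB = Σnᵢ(x̄ᵢ−x̄)² = 2648.926; SSW = ΣΣ(x−x̄ᵢ)² = 607.309
MSB = 2648.926/3 = 882.9754; MSW = 607.309/30 = 20.2436
F = MSB/MSW = 43.6174
df = (3, 30)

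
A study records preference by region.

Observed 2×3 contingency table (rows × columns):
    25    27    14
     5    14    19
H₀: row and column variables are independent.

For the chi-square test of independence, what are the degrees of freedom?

df = (r−1)(c−1) = (2−1)·(3−1) = 2

degrees of freedom = 2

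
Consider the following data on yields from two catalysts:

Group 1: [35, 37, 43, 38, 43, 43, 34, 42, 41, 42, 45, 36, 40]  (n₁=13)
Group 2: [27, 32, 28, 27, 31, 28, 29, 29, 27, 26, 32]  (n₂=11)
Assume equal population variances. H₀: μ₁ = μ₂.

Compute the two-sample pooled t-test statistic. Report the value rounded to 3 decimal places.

x̄₁=39.923, s₁=3.546, n₁=13
x̄₂=28.727, s₂=2.102, n₂=11
s_p² = [12·3.546² + 10·2.102²]/22 = 8.8684
SE = √(s_p²·(1/13+1/11)) = 1.2200
t = (39.923−28.727)/1.2200 = 9.1769
df = 22

test statistic = 9.177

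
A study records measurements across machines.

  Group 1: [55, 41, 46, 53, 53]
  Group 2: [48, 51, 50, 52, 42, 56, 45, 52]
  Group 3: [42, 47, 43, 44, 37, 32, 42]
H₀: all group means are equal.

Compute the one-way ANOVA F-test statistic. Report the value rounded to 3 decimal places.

test statistic = 6.663

Group means [49.60, 49.50, 41.00], grand mean 46.550
SSB = Σnᵢ(x̄ᵢ−x̄)² = 331.750; SSW = ΣΣ(x−x̄ᵢ)² = 423.200
MSB = 331.750/2 = 165.8750; MSW = 423.200/17 = 24.8941
F = MSB/MSW = 6.6632
df = (2, 17)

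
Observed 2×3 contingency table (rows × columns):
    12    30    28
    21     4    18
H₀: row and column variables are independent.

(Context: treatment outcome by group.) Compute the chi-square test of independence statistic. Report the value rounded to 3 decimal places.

Row totals [70, 43], col totals [33, 34, 46], n=113
χ² = (12−20.44)²/20.44 + (30−21.06)²/21.06 + (28−28.50)²/28.50 + (21−12.56)²/12.56 + (4−12.94)²/12.94 + (18−17.50)²/17.50 = 19.1530
df = 2

test statistic = 19.153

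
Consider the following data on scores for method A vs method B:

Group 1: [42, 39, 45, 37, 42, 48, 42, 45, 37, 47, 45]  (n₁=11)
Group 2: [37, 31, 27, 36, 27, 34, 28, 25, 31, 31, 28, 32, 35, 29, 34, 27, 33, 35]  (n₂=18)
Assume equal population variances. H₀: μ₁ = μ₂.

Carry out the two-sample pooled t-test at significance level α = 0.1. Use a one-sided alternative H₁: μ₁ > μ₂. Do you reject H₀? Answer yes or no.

reject H₀: yes

x̄₁=42.636, s₁=3.776, n₁=11
x̄₂=31.111, s₂=3.612, n₂=18
s_p² = [10·3.776² + 17·3.612²]/27 = 13.4935
SE = √(s_p²·(1/11+1/18)) = 1.4058
t = (42.636−31.111)/1.4058 = 8.1983
df = 27
p-value (one-sided, H₁ greater) = 0.00000
At α=0.1: p < α → reject H₀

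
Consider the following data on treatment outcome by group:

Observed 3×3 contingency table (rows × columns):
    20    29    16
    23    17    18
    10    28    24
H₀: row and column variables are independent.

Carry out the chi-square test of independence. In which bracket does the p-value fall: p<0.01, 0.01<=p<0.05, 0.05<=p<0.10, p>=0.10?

Row totals [65, 58, 62], col totals [53, 74, 58], n=185
χ² = (20−18.62)²/18.62 + (29−26.00)²/26.00 + (16−20.38)²/20.38 + (23−16.62)²/16.62 + (17−23.20)²/23.20 + (18−18.18)²/18.18 + (10−17.76)²/17.76 + (28−24.80)²/24.80 + (24−19.44)²/19.44 = 10.3760
df = 4
p-value (upper-tail) = 0.03455
→ bracket: 0.01<=p<0.05

p-value bracket: 0.01<=p<0.05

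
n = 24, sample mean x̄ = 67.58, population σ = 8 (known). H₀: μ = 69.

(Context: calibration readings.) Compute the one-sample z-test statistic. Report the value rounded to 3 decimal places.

test statistic = -0.870

SE = σ/√n = 8/√24 = 1.6330
z = (x̄−μ₀)/SE = (67.58−69)/1.6330 = -0.8696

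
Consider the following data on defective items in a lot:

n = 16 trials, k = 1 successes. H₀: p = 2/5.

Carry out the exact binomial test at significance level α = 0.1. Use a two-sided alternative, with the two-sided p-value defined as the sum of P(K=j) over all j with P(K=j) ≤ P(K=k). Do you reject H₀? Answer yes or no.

Exact binomial: n=16, k=1, p₀=2/5=0.4000
P(X=j) = C(n,j)·p₀^j·(1−p₀)^(n−j); p = Σ P(X=j) over j with P(X=j) ≤ P(X=1)
p-value (two-sided) = 0.00423
At α=0.1: p < α → reject H₀

reject H₀: yes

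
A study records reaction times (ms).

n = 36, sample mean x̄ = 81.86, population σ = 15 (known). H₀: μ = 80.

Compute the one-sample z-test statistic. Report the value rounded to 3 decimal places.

SE = σ/√n = 15/√36 = 2.5000
z = (x̄−μ₀)/SE = (81.86−80)/2.5000 = 0.7440

test statistic = 0.744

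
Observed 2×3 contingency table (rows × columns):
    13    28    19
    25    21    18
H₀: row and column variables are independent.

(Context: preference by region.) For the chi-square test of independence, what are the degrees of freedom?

degrees of freedom = 2

df = (r−1)(c−1) = (2−1)·(3−1) = 2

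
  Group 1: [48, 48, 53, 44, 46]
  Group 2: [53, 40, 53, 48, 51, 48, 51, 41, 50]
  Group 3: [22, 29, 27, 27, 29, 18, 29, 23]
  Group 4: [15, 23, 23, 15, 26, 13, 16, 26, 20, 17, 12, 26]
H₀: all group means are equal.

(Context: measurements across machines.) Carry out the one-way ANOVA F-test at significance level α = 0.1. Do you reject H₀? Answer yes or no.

Group means [47.80, 48.33, 25.50, 19.33], grand mean 32.647
SSB = Σnᵢ(x̄ᵢ−x̄)² = 5898.298; SSW = ΣΣ(x−x̄ᵢ)² = 653.467
MSB = 5898.298/3 = 1966.0993; MSW = 653.467/30 = 21.7822
F = MSB/MSW = 90.2617
df = (3, 30)
p-value (upper-tail) = 0.00000
At α=0.1: p < α → reject H₀

reject H₀: yes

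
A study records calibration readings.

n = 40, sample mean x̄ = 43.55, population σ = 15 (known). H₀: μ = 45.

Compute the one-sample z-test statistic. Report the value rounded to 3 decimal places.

SE = σ/√n = 15/√40 = 2.3717
z = (x̄−μ₀)/SE = (43.55−45)/2.3717 = -0.6114

test statistic = -0.611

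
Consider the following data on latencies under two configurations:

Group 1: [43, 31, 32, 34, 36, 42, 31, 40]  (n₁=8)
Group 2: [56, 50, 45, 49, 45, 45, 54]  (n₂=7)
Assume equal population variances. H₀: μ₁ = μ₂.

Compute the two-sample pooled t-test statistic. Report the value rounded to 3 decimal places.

test statistic = -5.292

x̄₁=36.125, s₁=4.941, n₁=8
x̄₂=49.143, s₂=4.525, n₂=7
s_p² = [7·4.941² + 6·4.525²]/13 = 22.5948
SE = √(s_p²·(1/8+1/7)) = 2.4601
t = (36.125−49.143)/2.4601 = -5.2916
df = 13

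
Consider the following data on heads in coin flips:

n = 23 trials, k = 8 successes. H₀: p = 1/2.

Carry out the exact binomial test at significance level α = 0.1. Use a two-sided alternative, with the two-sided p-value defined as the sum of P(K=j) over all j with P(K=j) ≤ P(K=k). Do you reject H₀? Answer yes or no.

Exact binomial: n=23, k=8, p₀=1/2=0.5000
P(X=j) = C(n,j)·p₀^j·(1−p₀)^(n−j); p = Σ P(X=j) over j with P(X=j) ≤ P(X=8)
p-value (two-sided) = 0.21004
At α=0.1: p ≥ α → fail to reject H₀

reject H₀: no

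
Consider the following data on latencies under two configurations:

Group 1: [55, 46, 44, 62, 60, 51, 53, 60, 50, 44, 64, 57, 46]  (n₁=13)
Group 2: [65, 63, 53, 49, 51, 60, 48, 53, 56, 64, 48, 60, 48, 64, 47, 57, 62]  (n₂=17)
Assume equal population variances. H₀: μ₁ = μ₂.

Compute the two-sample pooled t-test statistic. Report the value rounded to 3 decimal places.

x̄₁=53.231, s₁=7.026, n₁=13
x̄₂=55.765, s₂=6.572, n₂=17
s_p² = [12·7.026² + 16·6.572²]/28 = 45.8345
SE = √(s_p²·(1/13+1/17)) = 2.4944
t = (53.231−55.765)/2.4944 = -1.0159
df = 28

test statistic = -1.016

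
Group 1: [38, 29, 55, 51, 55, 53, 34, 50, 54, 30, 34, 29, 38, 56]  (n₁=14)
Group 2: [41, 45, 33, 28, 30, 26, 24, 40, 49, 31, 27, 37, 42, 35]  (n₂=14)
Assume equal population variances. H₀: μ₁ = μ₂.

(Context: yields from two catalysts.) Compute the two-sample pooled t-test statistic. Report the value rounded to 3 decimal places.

test statistic = 2.354

x̄₁=43.286, s₁=10.964, n₁=14
x̄₂=34.857, s₂=7.695, n₂=14
s_p² = [13·10.964² + 13·7.695²]/26 = 89.7143
SE = √(s_p²·(1/14+1/14)) = 3.5800
t = (43.286−34.857)/3.5800 = 2.3544
df = 26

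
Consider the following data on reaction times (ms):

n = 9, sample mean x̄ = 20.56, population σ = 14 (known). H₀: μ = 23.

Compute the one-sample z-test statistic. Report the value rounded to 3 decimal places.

SE = σ/√n = 14/√9 = 4.6667
z = (x̄−μ₀)/SE = (20.56−23)/4.6667 = -0.5229

test statistic = -0.523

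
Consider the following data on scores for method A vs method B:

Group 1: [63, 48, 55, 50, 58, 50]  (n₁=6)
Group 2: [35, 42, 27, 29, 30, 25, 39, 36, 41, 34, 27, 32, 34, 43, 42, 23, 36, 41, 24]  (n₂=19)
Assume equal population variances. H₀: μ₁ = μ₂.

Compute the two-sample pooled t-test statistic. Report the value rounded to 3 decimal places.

x̄₁=54.000, s₁=5.762, n₁=6
x̄₂=33.684, s₂=6.600, n₂=19
s_p² = [5·5.762² + 18·6.600²]/23 = 41.3089
SE = √(s_p²·(1/6+1/19)) = 3.0098
t = (54.000−33.684)/3.0098 = 6.7499
df = 23

test statistic = 6.750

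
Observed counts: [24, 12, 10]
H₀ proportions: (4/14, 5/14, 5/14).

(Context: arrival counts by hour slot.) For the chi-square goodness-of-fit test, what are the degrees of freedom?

degrees of freedom = 2

df = k − 1 = 3 − 1 = 2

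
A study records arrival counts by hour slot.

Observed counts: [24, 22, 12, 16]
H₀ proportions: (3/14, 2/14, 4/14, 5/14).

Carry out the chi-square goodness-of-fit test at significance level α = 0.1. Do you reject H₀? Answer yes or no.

reject H₀: yes

n = 74; E_i = n·p_i = [15.86, 10.57, 21.14, 26.43]
χ² = (24−15.86)²/15.86 + (22−10.57)²/10.57 + (12−21.14)²/21.14 + (16−26.43)²/26.43 = 24.6054
df = 3
p-value (upper-tail) = 0.00002
At α=0.1: p < α → reject H₀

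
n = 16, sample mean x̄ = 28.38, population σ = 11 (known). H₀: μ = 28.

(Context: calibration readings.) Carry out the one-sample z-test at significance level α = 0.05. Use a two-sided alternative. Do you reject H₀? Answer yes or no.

reject H₀: no

SE = σ/√n = 11/√16 = 2.7500
z = (x̄−μ₀)/SE = (28.38−28)/2.7500 = 0.1382
p-value (two-sided) = 0.89010
At α=0.05: p ≥ α → fail to reject H₀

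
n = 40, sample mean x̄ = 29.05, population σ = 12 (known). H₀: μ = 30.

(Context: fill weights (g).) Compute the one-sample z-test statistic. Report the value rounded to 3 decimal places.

test statistic = -0.501

SE = σ/√n = 12/√40 = 1.8974
z = (x̄−μ₀)/SE = (29.05−30)/1.8974 = -0.5007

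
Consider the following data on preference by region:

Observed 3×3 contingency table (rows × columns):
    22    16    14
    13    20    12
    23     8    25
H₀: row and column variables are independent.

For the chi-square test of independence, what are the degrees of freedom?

degrees of freedom = 4

df = (r−1)(c−1) = (3−1)·(3−1) = 4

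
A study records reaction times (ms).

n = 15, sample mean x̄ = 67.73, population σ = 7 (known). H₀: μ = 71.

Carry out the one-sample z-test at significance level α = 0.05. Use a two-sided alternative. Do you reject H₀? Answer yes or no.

reject H₀: no

SE = σ/√n = 7/√15 = 1.8074
z = (x̄−μ₀)/SE = (67.73−71)/1.8074 = -1.8092
p-value (two-sided) = 0.07041
At α=0.05: p ≥ α → fail to reject H₀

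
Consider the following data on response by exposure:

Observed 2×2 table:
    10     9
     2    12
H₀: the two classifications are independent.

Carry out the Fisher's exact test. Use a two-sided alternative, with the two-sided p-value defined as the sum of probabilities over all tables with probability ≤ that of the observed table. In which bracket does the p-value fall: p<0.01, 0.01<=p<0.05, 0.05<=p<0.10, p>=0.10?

p-value bracket: 0.01<=p<0.05

Margins: r₁=19, r₂=14, c₁=12, c₂=21, n=33
p_obs = C(19,10)·C(14,2)/C(33,12); sum pmf over tables with pmf ≤ p_obs
p-value (two-sided) = 0.03279
→ bracket: 0.01<=p<0.05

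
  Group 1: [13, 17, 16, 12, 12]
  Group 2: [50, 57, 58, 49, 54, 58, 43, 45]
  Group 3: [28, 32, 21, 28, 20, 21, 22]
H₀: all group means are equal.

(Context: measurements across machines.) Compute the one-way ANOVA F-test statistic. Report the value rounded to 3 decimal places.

test statistic = 109.434

Group means [14.00, 51.75, 24.57], grand mean 32.800
SSB = Σnᵢ(x̄ᵢ−x̄)² = 5113.986; SSW = ΣΣ(x−x̄ᵢ)² = 397.214
MSB = 5113.986/2 = 2556.9929; MSW = 397.214/17 = 23.3655
F = MSB/MSW = 109.4343
df = (2, 17)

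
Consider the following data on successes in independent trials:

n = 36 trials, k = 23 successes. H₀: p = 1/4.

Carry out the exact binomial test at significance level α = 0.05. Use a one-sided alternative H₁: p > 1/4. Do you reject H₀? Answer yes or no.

reject H₀: yes

Exact binomial: n=36, k=23, p₀=1/4=0.2500
P(X≥23) from Σ C(n,i)·p₀^i·(1−p₀)^(n−i)
p-value (one-sided, H₁ greater) = 0.00000
At α=0.05: p < α → reject H₀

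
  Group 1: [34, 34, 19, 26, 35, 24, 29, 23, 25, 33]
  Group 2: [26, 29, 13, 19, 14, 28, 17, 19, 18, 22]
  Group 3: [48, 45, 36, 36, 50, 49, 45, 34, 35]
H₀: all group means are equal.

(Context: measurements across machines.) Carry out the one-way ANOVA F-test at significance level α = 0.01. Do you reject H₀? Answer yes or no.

Group means [28.20, 20.50, 42.00], grand mean 29.828
SSB = Σnᵢ(x̄ᵢ−x̄)² = 2230.038; SSW = ΣΣ(x−x̄ᵢ)² = 916.100
MSB = 2230.038/2 = 1115.0190; MSW = 916.100/26 = 35.2346
F = MSB/MSW = 31.6456
df = (2, 26)
p-value (upper-tail) = 0.00000
At α=0.01: p < α → reject H₀

reject H₀: yes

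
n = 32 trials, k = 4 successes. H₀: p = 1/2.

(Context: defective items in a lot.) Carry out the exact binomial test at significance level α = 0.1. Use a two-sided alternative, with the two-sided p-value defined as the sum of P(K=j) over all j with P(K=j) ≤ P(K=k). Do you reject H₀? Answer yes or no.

reject H₀: yes

Exact binomial: n=32, k=4, p₀=1/2=0.5000
P(X=j) = C(n,j)·p₀^j·(1−p₀)^(n−j); p = Σ P(X=j) over j with P(X=j) ≤ P(X=4)
p-value (two-sided) = 0.00002
At α=0.1: p < α → reject H₀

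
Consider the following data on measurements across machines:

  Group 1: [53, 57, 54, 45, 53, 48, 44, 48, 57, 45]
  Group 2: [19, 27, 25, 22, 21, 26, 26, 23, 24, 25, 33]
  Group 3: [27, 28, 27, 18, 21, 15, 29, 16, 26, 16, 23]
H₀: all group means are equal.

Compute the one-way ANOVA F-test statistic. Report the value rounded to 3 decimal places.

Group means [50.40, 24.64, 22.36], grand mean 31.906
SSB = Σnᵢ(x̄ᵢ−x̄)² = 5003.228; SSW = ΣΣ(x−x̄ᵢ)² = 647.491
MSB = 5003.228/2 = 2501.6139; MSW = 647.491/29 = 22.3273
F = MSB/MSW = 112.0430
df = (2, 29)

test statistic = 112.043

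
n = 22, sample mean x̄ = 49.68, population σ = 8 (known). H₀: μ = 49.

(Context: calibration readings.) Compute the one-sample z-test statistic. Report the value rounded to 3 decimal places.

SE = σ/√n = 8/√22 = 1.7056
z = (x̄−μ₀)/SE = (49.68−49)/1.7056 = 0.3987

test statistic = 0.399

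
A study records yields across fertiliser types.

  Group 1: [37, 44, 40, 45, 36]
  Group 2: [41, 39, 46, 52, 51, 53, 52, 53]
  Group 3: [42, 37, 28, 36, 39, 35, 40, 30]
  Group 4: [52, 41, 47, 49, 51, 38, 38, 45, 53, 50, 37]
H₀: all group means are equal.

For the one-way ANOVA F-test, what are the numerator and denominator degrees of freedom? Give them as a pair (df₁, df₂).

degrees of freedom = [3, 28]

k = 4 groups, N = 32 total
df = (k−1, N−k) = (4−1, 32−4) = (3, 28)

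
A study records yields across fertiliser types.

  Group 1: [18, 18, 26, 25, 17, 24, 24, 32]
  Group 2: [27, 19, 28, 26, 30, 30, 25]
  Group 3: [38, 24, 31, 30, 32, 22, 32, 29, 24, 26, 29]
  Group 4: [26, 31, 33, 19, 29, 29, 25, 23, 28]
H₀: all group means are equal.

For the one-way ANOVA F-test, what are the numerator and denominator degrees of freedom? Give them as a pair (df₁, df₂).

degrees of freedom = [3, 31]

k = 4 groups, N = 35 total
df = (k−1, N−k) = (4−1, 35−4) = (3, 31)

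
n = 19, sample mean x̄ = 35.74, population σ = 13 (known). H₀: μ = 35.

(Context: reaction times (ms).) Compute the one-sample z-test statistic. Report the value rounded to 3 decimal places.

test statistic = 0.248

SE = σ/√n = 13/√19 = 2.9824
z = (x̄−μ₀)/SE = (35.74−35)/2.9824 = 0.2481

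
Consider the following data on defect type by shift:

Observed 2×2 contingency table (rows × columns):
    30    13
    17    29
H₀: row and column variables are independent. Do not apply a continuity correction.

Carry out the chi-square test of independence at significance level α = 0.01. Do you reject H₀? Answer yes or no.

reject H₀: yes

Row totals [43, 46], col totals [47, 42], n=89
χ² = (30−22.71)²/22.71 + (13−20.29)²/20.29 + (17−24.29)²/24.29 + (29−21.71)²/21.71 = 9.6008
df = 1
p-value (upper-tail) = 0.00194
At α=0.01: p < α → reject H₀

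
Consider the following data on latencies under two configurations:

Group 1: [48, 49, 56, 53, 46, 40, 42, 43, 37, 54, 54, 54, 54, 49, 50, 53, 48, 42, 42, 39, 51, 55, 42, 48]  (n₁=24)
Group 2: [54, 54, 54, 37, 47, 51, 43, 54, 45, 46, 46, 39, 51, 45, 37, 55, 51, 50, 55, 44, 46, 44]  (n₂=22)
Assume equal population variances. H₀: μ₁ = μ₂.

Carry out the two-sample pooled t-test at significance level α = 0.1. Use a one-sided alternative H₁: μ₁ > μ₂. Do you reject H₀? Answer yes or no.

x̄₁=47.875, s₁=5.751, n₁=24
x̄₂=47.636, s₂=5.695, n₂=22
s_p² = [23·5.751² + 21·5.695²]/44 = 32.7663
SE = √(s_p²·(1/24+1/22)) = 1.6896
t = (47.875−47.636)/1.6896 = 0.1412
df = 44
p-value (one-sided, H₁ greater) = 0.44416
At α=0.1: p ≥ α → fail to reject H₀

reject H₀: no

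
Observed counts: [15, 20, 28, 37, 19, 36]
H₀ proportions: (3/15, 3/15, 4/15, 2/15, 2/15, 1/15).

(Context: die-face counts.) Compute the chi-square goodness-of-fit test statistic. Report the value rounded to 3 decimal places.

n = 155; E_i = n·p_i = [31.00, 31.00, 41.33, 20.67, 20.67, 10.33]
χ² = (15−31.00)²/31.00 + (20−31.00)²/31.00 + (28−41.33)²/41.33 + (37−20.67)²/20.67 + (19−20.67)²/20.67 + (36−10.33)²/10.33 = 93.2581
df = 5

test statistic = 93.258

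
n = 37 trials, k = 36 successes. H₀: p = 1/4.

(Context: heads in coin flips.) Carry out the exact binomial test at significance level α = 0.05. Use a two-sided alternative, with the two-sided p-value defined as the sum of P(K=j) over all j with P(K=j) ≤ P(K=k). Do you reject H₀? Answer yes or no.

reject H₀: yes

Exact binomial: n=37, k=36, p₀=1/4=0.2500
P(X=j) = C(n,j)·p₀^j·(1−p₀)^(n−j); p = Σ P(X=j) over j with P(X=j) ≤ P(X=36)
p-value (two-sided) = 0.00000
At α=0.05: p < α → reject H₀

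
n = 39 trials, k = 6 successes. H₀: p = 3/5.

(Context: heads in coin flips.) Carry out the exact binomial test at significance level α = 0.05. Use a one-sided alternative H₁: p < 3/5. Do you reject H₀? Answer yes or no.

Exact binomial: n=39, k=6, p₀=3/5=0.6000
P(X≤6) from Σ C(n,i)·p₀^i·(1−p₀)^(n−i)
p-value (one-sided, H₁ less) = 0.00000
At α=0.05: p < α → reject H₀

reject H₀: yes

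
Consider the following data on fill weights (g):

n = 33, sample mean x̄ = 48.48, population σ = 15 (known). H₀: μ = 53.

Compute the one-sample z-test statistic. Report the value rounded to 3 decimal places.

test statistic = -1.731

SE = σ/√n = 15/√33 = 2.6112
z = (x̄−μ₀)/SE = (48.48−53)/2.6112 = -1.7310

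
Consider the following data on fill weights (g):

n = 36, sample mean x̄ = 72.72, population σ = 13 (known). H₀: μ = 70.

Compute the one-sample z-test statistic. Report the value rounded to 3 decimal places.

test statistic = 1.255

SE = σ/√n = 13/√36 = 2.1667
z = (x̄−μ₀)/SE = (72.72−70)/2.1667 = 1.2554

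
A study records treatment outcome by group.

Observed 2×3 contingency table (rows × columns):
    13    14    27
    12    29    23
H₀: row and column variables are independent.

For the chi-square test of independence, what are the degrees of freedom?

degrees of freedom = 2

df = (r−1)(c−1) = (2−1)·(3−1) = 2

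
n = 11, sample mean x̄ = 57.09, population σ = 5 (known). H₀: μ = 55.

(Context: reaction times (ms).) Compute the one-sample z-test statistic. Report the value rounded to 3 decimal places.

SE = σ/√n = 5/√11 = 1.5076
z = (x̄−μ₀)/SE = (57.09−55)/1.5076 = 1.3863

test statistic = 1.386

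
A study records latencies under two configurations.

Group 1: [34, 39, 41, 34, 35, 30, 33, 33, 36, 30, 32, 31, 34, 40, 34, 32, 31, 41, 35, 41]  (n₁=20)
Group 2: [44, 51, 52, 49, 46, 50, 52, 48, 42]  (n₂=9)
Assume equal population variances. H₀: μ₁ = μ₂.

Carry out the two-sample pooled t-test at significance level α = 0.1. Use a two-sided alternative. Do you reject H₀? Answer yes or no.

reject H₀: yes

x̄₁=34.800, s₁=3.708, n₁=20
x̄₂=48.222, s₂=3.563, n₂=9
s_p² = [19·3.708² + 8·3.563²]/27 = 13.4354
SE = √(s_p²·(1/20+1/9)) = 1.4713
t = (34.800−48.222)/1.4713 = -9.1230
df = 27
p-value (two-sided) = 0.00000
At α=0.1: p < α → reject H₀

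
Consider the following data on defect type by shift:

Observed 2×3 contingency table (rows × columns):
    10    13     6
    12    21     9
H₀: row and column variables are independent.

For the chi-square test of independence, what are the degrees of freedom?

df = (r−1)(c−1) = (2−1)·(3−1) = 2

degrees of freedom = 2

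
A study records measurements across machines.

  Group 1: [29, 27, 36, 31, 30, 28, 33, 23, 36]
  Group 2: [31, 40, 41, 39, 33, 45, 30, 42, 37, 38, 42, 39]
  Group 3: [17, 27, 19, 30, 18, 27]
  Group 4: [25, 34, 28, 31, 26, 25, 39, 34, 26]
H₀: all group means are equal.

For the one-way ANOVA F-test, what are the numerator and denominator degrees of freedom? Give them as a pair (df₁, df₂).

degrees of freedom = [3, 32]

k = 4 groups, N = 36 total
df = (k−1, N−k) = (4−1, 36−4) = (3, 32)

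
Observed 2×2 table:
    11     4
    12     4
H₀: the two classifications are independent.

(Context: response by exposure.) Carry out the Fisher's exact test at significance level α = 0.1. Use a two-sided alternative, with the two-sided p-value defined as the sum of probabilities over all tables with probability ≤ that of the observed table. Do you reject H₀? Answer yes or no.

Margins: r₁=15, r₂=16, c₁=23, c₂=8, n=31
p_obs = C(15,11)·C(16,12)/C(31,23); sum pmf over tables with pmf ≤ p_obs
p-value (two-sided) = 1.00000
At α=0.1: p ≥ α → fail to reject H₀

reject H₀: no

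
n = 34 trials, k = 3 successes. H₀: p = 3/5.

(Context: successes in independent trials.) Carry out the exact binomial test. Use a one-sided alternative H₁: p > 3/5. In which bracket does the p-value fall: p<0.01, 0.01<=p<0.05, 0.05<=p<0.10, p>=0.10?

Exact binomial: n=34, k=3, p₀=3/5=0.6000
P(X≥3) from Σ C(n,i)·p₀^i·(1−p₀)^(n−i)
p-value (one-sided, H₁ greater) = 1.00000
→ bracket: p>=0.10

p-value bracket: p>=0.10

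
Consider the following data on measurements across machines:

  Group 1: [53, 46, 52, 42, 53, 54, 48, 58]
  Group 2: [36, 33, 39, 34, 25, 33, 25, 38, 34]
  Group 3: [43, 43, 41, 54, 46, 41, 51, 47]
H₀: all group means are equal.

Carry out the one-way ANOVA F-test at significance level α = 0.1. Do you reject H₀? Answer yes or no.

Group means [50.75, 33.00, 45.75], grand mean 42.760
SSB = Σnᵢ(x̄ᵢ−x̄)² = 1439.560; SSW = ΣΣ(x−x̄ᵢ)² = 539.000
MSB = 1439.560/2 = 719.7800; MSW = 539.000/22 = 24.5000
F = MSB/MSW = 29.3788
df = (2, 22)
p-value (upper-tail) = 0.00000
At α=0.1: p < α → reject H₀

reject H₀: yes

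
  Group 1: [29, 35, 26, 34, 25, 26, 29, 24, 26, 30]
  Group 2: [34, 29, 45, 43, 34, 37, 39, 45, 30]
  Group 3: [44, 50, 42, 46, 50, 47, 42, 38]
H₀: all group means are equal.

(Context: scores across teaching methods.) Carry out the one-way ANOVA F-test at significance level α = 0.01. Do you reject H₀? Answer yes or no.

reject H₀: yes

Group means [28.40, 37.33, 44.88], grand mean 36.259
SSB = Σnᵢ(x̄ᵢ−x̄)² = 1221.910; SSW = ΣΣ(x−x̄ᵢ)² = 547.275
MSB = 1221.910/2 = 610.9551; MSW = 547.275/24 = 22.8031
F = MSB/MSW = 26.7926
df = (2, 24)
p-value (upper-tail) = 0.00000
At α=0.01: p < α → reject H₀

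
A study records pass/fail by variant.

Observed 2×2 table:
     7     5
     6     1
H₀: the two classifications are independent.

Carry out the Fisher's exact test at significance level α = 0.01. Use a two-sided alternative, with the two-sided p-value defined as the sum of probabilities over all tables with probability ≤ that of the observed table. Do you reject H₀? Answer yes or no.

reject H₀: no

Margins: r₁=12, r₂=7, c₁=13, c₂=6, n=19
p_obs = C(12,7)·C(7,6)/C(19,13); sum pmf over tables with pmf ≤ p_obs
p-value (two-sided) = 0.33308
At α=0.01: p ≥ α → fail to reject H₀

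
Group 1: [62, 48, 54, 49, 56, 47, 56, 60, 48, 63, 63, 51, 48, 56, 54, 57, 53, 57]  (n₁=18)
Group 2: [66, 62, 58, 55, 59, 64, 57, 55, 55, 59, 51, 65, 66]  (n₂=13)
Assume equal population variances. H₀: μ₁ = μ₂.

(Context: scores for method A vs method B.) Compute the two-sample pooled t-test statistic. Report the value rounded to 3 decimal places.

test statistic = -2.589

x̄₁=54.556, s₁=5.305, n₁=18
x̄₂=59.385, s₂=4.857, n₂=13
s_p² = [17·5.305² + 12·4.857²]/29 = 26.2594
SE = √(s_p²·(1/18+1/13)) = 1.8652
t = (54.556−59.385)/1.8652 = -2.5891
df = 29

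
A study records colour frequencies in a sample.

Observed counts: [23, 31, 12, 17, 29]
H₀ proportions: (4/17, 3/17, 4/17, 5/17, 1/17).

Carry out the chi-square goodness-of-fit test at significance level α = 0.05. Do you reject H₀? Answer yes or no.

reject H₀: yes

n = 112; E_i = n·p_i = [26.35, 19.76, 26.35, 32.94, 6.59]
χ² = (23−26.35)²/26.35 + (31−19.76)²/19.76 + (12−26.35)²/26.35 + (17−32.94)²/32.94 + (29−6.59)²/6.59 = 98.5850
df = 4
p-value (upper-tail) = 0.00000
At α=0.05: p < α → reject H₀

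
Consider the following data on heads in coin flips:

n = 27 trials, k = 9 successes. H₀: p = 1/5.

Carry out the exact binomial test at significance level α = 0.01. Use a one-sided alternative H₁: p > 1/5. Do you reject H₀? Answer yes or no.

Exact binomial: n=27, k=9, p₀=1/5=0.2000
P(X≥9) from Σ C(n,i)·p₀^i·(1−p₀)^(n−i)
p-value (one-sided, H₁ greater) = 0.07365
At α=0.01: p ≥ α → fail to reject H₀

reject H₀: no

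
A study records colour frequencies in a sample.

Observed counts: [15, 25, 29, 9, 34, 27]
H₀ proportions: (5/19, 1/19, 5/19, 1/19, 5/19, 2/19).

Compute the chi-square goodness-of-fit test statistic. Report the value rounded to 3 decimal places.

test statistic = 68.073

n = 139; E_i = n·p_i = [36.58, 7.32, 36.58, 7.32, 36.58, 14.63]
χ² = (15−36.58)²/36.58 + (25−7.32)²/7.32 + (29−36.58)²/36.58 + (9−7.32)²/7.32 + (34−36.58)²/36.58 + (27−14.63)²/14.63 = 68.0727
df = 5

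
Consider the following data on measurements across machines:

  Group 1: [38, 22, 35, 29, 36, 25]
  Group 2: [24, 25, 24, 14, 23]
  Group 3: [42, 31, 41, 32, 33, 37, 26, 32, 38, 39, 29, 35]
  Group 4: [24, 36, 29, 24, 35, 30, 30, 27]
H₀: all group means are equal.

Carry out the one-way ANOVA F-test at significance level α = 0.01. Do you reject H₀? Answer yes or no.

reject H₀: yes

Group means [30.83, 22.00, 34.58, 29.38], grand mean 30.484
SSB = Σnᵢ(x̄ᵢ−x̄)² = 572.117; SSW = ΣΣ(x−x̄ᵢ)² = 699.625
MSB = 572.117/3 = 190.7056; MSW = 699.625/27 = 25.9120
F = MSB/MSW = 7.3597
df = (3, 27)
p-value (upper-tail) = 0.00093
At α=0.01: p < α → reject H₀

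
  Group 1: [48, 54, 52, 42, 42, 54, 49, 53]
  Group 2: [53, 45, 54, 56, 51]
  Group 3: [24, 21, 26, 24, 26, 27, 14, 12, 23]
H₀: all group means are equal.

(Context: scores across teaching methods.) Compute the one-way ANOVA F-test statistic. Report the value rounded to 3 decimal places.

Group means [49.25, 51.80, 21.89], grand mean 38.636
SSB = Σnᵢ(x̄ᵢ−x̄)² = 4291.902; SSW = ΣΣ(x−x̄ᵢ)² = 475.189
MSB = 4291.902/2 = 2145.9510; MSW = 475.189/19 = 25.0099
F = MSB/MSW = 85.8039
df = (2, 19)

test statistic = 85.804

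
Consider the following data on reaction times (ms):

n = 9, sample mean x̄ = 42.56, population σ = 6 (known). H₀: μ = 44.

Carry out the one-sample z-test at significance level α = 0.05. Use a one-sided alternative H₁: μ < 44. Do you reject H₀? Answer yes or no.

SE = σ/√n = 6/√9 = 2.0000
z = (x̄−μ₀)/SE = (42.56−44)/2.0000 = -0.7200
p-value (one-sided, H₁ less) = 0.23576
At α=0.05: p ≥ α → fail to reject H₀

reject H₀: no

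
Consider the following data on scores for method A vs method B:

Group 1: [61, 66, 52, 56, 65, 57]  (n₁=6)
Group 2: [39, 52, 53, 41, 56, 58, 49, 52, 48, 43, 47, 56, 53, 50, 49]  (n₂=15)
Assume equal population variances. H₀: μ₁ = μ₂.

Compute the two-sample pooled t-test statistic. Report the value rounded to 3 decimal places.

x̄₁=59.500, s₁=5.468, n₁=6
x̄₂=49.733, s₂=5.522, n₂=15
s_p² = [5·5.468² + 14·5.522²]/19 = 30.3386
SE = √(s_p²·(1/6+1/15)) = 2.6606
t = (59.500−49.733)/2.6606 = 3.6708
df = 19

test statistic = 3.671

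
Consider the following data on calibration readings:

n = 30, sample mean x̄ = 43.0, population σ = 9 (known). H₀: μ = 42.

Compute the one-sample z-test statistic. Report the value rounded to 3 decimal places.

test statistic = 0.609

SE = σ/√n = 9/√30 = 1.6432
z = (x̄−μ₀)/SE = (43.0−42)/1.6432 = 0.6086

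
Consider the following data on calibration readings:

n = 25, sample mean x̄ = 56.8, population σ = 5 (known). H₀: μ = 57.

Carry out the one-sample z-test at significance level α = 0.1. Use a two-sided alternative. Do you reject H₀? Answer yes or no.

SE = σ/√n = 5/√25 = 1.0000
z = (x̄−μ₀)/SE = (56.8−57)/1.0000 = -0.2000
p-value (two-sided) = 0.84148
At α=0.1: p ≥ α → fail to reject H₀

reject H₀: no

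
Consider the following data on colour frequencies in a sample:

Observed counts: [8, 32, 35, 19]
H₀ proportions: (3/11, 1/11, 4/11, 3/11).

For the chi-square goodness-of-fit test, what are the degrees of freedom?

degrees of freedom = 3

df = k − 1 = 4 − 1 = 3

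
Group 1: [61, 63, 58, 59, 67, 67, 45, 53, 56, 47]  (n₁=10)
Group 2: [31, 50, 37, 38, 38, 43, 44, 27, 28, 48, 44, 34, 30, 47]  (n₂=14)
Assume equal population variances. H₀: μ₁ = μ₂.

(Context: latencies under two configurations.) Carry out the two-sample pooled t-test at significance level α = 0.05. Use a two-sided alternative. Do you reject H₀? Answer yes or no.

reject H₀: yes

x̄₁=57.600, s₁=7.560, n₁=10
x̄₂=38.500, s₂=7.694, n₂=14
s_p² = [9·7.560² + 13·7.694²]/22 = 58.3591
SE = √(s_p²·(1/10+1/14)) = 3.1630
t = (57.600−38.500)/3.1630 = 6.0386
df = 22
p-value (two-sided) = 0.00000
At α=0.05: p < α → reject H₀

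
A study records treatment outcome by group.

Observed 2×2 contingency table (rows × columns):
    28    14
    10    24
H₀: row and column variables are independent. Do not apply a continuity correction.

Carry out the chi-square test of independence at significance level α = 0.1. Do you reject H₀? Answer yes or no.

reject H₀: yes

Row totals [42, 34], col totals [38, 38], n=76
χ² = (28−21.00)²/21.00 + (14−21.00)²/21.00 + (10−17.00)²/17.00 + (24−17.00)²/17.00 = 10.4314
df = 1
p-value (upper-tail) = 0.00124
At α=0.1: p < α → reject H₀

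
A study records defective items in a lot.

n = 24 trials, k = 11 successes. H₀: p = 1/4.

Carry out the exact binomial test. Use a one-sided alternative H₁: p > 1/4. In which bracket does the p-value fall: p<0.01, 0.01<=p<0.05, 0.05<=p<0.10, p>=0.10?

p-value bracket: 0.01<=p<0.05

Exact binomial: n=24, k=11, p₀=1/4=0.2500
P(X≥11) from Σ C(n,i)·p₀^i·(1−p₀)^(n−i)
p-value (one-sided, H₁ greater) = 0.02134
→ bracket: 0.01<=p<0.05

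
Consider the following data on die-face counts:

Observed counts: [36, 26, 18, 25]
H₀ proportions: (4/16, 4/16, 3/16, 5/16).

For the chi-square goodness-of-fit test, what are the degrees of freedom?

degrees of freedom = 3

df = k − 1 = 4 − 1 = 3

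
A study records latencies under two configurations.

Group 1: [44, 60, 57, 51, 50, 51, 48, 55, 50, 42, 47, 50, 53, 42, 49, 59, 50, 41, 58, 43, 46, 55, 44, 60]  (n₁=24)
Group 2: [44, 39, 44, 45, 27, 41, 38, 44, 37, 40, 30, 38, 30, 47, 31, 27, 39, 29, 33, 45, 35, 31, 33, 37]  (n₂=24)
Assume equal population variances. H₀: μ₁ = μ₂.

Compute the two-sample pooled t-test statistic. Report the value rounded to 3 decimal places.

x̄₁=50.208, s₁=5.949, n₁=24
x̄₂=36.833, s₂=6.183, n₂=24
s_p² = [23·5.949² + 23·6.183²]/46 = 36.8107
SE = √(s_p²·(1/24+1/24)) = 1.7514
t = (50.208−36.833)/1.7514 = 7.6366
df = 46

test statistic = 7.637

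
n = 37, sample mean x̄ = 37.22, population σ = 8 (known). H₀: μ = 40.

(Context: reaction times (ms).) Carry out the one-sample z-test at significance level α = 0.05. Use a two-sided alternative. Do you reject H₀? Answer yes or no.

SE = σ/√n = 8/√37 = 1.3152
z = (x̄−μ₀)/SE = (37.22−40)/1.3152 = -2.1138
p-value (two-sided) = 0.03454
At α=0.05: p < α → reject H₀

reject H₀: yes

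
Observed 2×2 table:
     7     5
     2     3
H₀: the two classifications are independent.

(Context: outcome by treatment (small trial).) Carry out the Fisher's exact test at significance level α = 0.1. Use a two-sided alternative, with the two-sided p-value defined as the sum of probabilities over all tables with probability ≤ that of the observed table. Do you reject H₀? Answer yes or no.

reject H₀: no

Margins: r₁=12, r₂=5, c₁=9, c₂=8, n=17
p_obs = C(12,7)·C(5,2)/C(17,9); sum pmf over tables with pmf ≤ p_obs
p-value (two-sided) = 0.61991
At α=0.1: p ≥ α → fail to reject H₀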